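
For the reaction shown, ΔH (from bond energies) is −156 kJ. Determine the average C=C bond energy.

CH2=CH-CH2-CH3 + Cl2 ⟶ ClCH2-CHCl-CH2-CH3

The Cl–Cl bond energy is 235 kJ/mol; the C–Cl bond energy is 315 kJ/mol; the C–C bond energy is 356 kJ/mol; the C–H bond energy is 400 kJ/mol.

D(C=C) ≈ 595 kJ/mol

Let D be the C=C bond energy.
Σ(broken) = 2×356 + 8×400 + 1×D + 1×235 = 4147 + D
Σ(formed) = 3×356 + 2×315 + 8×400 = 4898
ΔH = Σ(broken) − Σ(formed) = (4147 + D) − (4898) = −751 + D
Setting this equal to −156 kJ gives D = 595 kJ/mol.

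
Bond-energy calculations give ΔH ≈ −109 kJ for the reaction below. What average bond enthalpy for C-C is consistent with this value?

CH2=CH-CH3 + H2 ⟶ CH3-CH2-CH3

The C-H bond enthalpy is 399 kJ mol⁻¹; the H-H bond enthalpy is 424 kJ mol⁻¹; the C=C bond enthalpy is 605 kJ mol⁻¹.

D(C-C) ≈ 340 kJ/mol

Let D be the C-C bond energy.
Σ(broken) = 1×D + 6×399 + 1×605 + 1×424 = 3423 + D
Σ(formed) = 2×D + 8×399 = 3192 + 2D
ΔH = Σ(broken) − Σ(formed) = (3423 + D) − (3192 + 2D) = +231 − D
Setting this equal to −109 kJ gives D = 340 kJ/mol.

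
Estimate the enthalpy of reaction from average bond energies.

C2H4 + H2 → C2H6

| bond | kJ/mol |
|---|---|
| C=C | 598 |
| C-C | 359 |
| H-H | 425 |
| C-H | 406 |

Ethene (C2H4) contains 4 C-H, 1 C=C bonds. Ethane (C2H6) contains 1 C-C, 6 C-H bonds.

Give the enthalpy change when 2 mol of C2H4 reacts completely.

ΔH = −296 kJ

Bonds broken (reactants):
  C-H: 4 × 406 = 1624
  C=C: 1 × 598 = 598
  H-H: 1 × 425 = 425
  Σ(broken) = 2647 kJ
Bonds formed (products):
  C-C: 1 × 359 = 359
  C-H: 6 × 406 = 2436
  Σ(formed) = 2795 kJ
ΔH = Σ(broken) − Σ(formed) = 2647 − 2795 = −148 kJ
For 2× the reaction as written: 2 × (−148) = −296 kJ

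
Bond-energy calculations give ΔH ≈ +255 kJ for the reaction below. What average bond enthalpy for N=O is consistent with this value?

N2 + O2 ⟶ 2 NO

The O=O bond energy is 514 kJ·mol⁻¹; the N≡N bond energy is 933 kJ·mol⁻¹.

Let D be the N=O bond energy.
Σ(broken) = 1×933 + 1×514 = 1447
Σ(formed) = 2×D = 2D
ΔH = Σ(broken) − Σ(formed) = (1447) − (2D) = +1447 − 2D
Setting this equal to +255 kJ gives 2D = 1192, so D = 596 kJ/mol.

D(N=O) ≈ 596 kJ/mol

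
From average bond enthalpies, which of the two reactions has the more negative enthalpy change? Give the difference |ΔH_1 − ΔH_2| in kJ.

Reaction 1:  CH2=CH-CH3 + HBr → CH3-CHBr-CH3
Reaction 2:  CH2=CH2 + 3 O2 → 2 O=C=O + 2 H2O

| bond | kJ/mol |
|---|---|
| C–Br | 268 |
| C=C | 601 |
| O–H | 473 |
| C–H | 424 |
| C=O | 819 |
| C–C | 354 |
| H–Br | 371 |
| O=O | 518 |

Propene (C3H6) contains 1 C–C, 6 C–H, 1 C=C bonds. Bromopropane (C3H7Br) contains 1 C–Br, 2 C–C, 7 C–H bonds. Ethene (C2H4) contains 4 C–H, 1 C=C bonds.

Reaction 2, by 1243 kJ

Reaction 1:
  Bonds broken (reactants):
    C–C: 1 × 354 = 354
    C–H: 6 × 424 = 2544
    C=C: 1 × 601 = 601
    H–Br: 1 × 371 = 371
    Σ(broken) = 3870 kJ
  Bonds formed (products):
    C–Br: 1 × 268 = 268
    C–C: 2 × 354 = 708
    C–H: 7 × 424 = 2968
    Σ(formed) = 3944 kJ
  ΔH_1 = 3870 − 3944 = −74 kJ
Reaction 2:
  Bonds broken (reactants):
    C–H: 4 × 424 = 1696
    C=C: 1 × 601 = 601
    O=O: 3 × 518 = 1554
    Σ(broken) = 3851 kJ
  Bonds formed (products):
    C=O: 4 × 819 = 3276
    O–H: 4 × 473 = 1892
    Σ(formed) = 5168 kJ
  ΔH_2 = 3851 − 5168 = −1317 kJ
ΔH_1 − ΔH_2 = +1243 kJ, so reaction 2 has the more negative ΔH; |ΔH_1 − ΔH_2| = 1243 kJ.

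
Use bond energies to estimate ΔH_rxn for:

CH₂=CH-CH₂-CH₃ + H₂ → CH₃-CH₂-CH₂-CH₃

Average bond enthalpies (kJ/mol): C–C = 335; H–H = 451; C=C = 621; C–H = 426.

ΔH ≈ −115 kJ

Bonds broken (reactants):
  C–C: 2 × 335 = 670
  C–H: 8 × 426 = 3408
  C=C: 1 × 621 = 621
  H–H: 1 × 451 = 451
  Σ(broken) = 5150 kJ
Bonds formed (products):
  C–C: 3 × 335 = 1005
  C–H: 10 × 426 = 4260
  Σ(formed) = 5265 kJ
ΔH = Σ(broken) − Σ(formed) = 5150 − 5265 = −115 kJ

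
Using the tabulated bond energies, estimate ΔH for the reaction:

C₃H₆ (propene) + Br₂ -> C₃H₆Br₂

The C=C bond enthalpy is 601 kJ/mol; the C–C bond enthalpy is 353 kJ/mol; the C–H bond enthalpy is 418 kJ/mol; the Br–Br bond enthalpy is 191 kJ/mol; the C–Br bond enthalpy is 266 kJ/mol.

Bonds broken (reactants):
  Br–Br: 1 × 191 = 191
  C–C: 1 × 353 = 353
  C–H: 6 × 418 = 2508
  C=C: 1 × 601 = 601
  Σ(broken) = 3653 kJ
Bonds formed (products):
  C–Br: 2 × 266 = 532
  C–C: 2 × 353 = 706
  C–H: 6 × 418 = 2508
  Σ(formed) = 3746 kJ
ΔH = Σ(broken) − Σ(formed) = 3653 − 3746 = −93 kJ

ΔH ≈ −93 kJ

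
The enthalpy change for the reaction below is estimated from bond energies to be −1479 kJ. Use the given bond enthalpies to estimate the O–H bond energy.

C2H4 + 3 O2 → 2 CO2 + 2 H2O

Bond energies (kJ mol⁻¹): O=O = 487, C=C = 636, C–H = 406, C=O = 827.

D(O–H) ≈ 473 kJ/mol

Let D be the O–H bond energy.
Σ(broken) = 4×406 + 1×636 + 3×487 = 3721
Σ(formed) = 4×827 + 4×D = 3308 + 4D
ΔH = Σ(broken) − Σ(formed) = (3721) − (3308 + 4D) = +413 − 4D
Setting this equal to −1479 kJ gives 4D = 1892, so D = 473 kJ/mol.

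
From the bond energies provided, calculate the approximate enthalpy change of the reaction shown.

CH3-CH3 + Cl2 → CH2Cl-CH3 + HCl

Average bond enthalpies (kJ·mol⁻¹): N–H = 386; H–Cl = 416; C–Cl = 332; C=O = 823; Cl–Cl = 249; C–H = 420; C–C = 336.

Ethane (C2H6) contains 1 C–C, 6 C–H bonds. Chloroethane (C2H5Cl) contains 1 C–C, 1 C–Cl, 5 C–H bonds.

Bonds broken (reactants):
  C–C: 1 × 336 = 336
  C–H: 6 × 420 = 2520
  Cl–Cl: 1 × 249 = 249
  Σ(broken) = 3105 kJ
Bonds formed (products):
  C–C: 1 × 336 = 336
  C–Cl: 1 × 332 = 332
  C–H: 5 × 420 = 2100
  H–Cl: 1 × 416 = 416
  Σ(formed) = 3184 kJ
ΔH = Σ(broken) − Σ(formed) = 3105 − 3184 = −79 kJ

ΔH ≈ −79 kJ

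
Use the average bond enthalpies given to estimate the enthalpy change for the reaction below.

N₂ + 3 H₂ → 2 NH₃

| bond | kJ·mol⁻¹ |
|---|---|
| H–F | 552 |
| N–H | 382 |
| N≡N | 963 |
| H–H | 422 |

Bonds broken (reactants):
  H–H: 3 × 422 = 1266
  N≡N: 1 × 963 = 963
  Σ(broken) = 2229 kJ
Bonds formed (products):
  N–H: 6 × 382 = 2292
  Σ(formed) = 2292 kJ
ΔH = Σ(broken) − Σ(formed) = 2229 − 2292 = −63 kJ

ΔH ≈ −63 kJ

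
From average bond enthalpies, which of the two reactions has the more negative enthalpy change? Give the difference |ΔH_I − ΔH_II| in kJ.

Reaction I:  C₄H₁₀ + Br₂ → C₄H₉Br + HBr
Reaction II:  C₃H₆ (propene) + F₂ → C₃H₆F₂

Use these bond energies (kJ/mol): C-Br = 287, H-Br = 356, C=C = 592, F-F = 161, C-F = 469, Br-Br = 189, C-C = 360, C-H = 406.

Reaction I:
  Bonds broken (reactants):
    Br-Br: 1 × 189 = 189
    C-C: 3 × 360 = 1080
    C-H: 10 × 406 = 4060
    Σ(broken) = 5329 kJ
  Bonds formed (products):
    C-Br: 1 × 287 = 287
    C-C: 3 × 360 = 1080
    C-H: 9 × 406 = 3654
    H-Br: 1 × 356 = 356
    Σ(formed) = 5377 kJ
  ΔH_I = 5329 − 5377 = −48 kJ
Reaction II:
  Bonds broken (reactants):
    C-C: 1 × 360 = 360
    C-H: 6 × 406 = 2436
    C=C: 1 × 592 = 592
    F-F: 1 × 161 = 161
    Σ(broken) = 3549 kJ
  Bonds formed (products):
    C-C: 2 × 360 = 720
    C-F: 2 × 469 = 938
    C-H: 6 × 406 = 2436
    Σ(formed) = 4094 kJ
  ΔH_II = 3549 − 4094 = −545 kJ
ΔH_I − ΔH_II = +497 kJ, so reaction II has the more negative ΔH; |ΔH_I − ΔH_II| = 497 kJ.

Reaction II, by 497 kJ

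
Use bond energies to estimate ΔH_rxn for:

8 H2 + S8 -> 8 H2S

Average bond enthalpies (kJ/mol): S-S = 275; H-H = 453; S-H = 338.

ΔH ≈ +416 kJ

Bonds broken (reactants):
  H-H: 8 × 453 = 3624
  S-S: 8 × 275 = 2200
  Σ(broken) = 5824 kJ
Bonds formed (products):
  S-H: 16 × 338 = 5408
  Σ(formed) = 5408 kJ
ΔH = Σ(broken) − Σ(formed) = 5824 − 5408 = +416 kJ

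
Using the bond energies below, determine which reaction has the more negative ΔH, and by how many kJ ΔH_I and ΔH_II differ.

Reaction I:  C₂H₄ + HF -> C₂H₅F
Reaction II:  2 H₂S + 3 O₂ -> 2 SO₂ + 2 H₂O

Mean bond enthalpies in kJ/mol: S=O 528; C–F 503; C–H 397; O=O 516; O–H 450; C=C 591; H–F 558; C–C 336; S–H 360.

Reaction II, by 837 kJ

Reaction I:
  Bonds broken (reactants):
    C–H: 4 × 397 = 1588
    C=C: 1 × 591 = 591
    H–F: 1 × 558 = 558
    Σ(broken) = 2737 kJ
  Bonds formed (products):
    C–C: 1 × 336 = 336
    C–F: 1 × 503 = 503
    C–H: 5 × 397 = 1985
    Σ(formed) = 2824 kJ
  ΔH_I = 2737 − 2824 = −87 kJ
Reaction II:
  Bonds broken (reactants):
    O=O: 3 × 516 = 1548
    S–H: 4 × 360 = 1440
    Σ(broken) = 2988 kJ
  Bonds formed (products):
    O–H: 4 × 450 = 1800
    S=O: 4 × 528 = 2112
    Σ(formed) = 3912 kJ
  ΔH_II = 2988 − 3912 = −924 kJ
ΔH_I − ΔH_II = +837 kJ, so reaction II has the more negative ΔH; |ΔH_I − ΔH_II| = 837 kJ.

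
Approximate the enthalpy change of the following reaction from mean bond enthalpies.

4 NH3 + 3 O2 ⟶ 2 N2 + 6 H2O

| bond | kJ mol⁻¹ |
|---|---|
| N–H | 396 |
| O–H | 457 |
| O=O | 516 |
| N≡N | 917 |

Bonds broken (reactants):
  N–H: 12 × 396 = 4752
  O=O: 3 × 516 = 1548
  Σ(broken) = 6300 kJ
Bonds formed (products):
  N≡N: 2 × 917 = 1834
  O–H: 12 × 457 = 5484
  Σ(formed) = 7318 kJ
ΔH = Σ(broken) − Σ(formed) = 6300 − 7318 = −1018 kJ

ΔH ≈ −1018 kJ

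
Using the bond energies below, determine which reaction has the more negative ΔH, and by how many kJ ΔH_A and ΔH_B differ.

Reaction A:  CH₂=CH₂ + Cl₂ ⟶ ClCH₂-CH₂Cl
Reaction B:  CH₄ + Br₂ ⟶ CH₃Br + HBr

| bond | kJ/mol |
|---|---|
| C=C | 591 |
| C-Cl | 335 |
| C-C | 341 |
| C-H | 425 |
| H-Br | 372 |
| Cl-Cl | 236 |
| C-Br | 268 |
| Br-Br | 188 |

Reaction A:
  Bonds broken (reactants):
    C-H: 4 × 425 = 1700
    C=C: 1 × 591 = 591
    Cl-Cl: 1 × 236 = 236
    Σ(broken) = 2527 kJ
  Bonds formed (products):
    C-C: 1 × 341 = 341
    C-Cl: 2 × 335 = 670
    C-H: 4 × 425 = 1700
    Σ(formed) = 2711 kJ
  ΔH_A = 2527 − 2711 = −184 kJ
Reaction B:
  Bonds broken (reactants):
    Br-Br: 1 × 188 = 188
    C-H: 4 × 425 = 1700
    Σ(broken) = 1888 kJ
  Bonds formed (products):
    C-Br: 1 × 268 = 268
    C-H: 3 × 425 = 1275
    H-Br: 1 × 372 = 372
    Σ(formed) = 1915 kJ
  ΔH_B = 1888 − 1915 = −27 kJ
ΔH_A − ΔH_B = −157 kJ, so reaction A has the more negative ΔH; |ΔH_A − ΔH_B| = 157 kJ.

Reaction A, by 157 kJ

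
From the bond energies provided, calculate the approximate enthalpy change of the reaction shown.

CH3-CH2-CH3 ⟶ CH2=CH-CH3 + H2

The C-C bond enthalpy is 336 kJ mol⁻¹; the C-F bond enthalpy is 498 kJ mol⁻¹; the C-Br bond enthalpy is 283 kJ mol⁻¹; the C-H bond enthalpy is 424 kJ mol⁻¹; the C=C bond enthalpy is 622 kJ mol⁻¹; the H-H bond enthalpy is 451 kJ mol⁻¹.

ΔH ≈ +111 kJ

Bonds broken (reactants):
  C-C: 2 × 336 = 672
  C-H: 8 × 424 = 3392
  Σ(broken) = 4064 kJ
Bonds formed (products):
  C-C: 1 × 336 = 336
  C-H: 6 × 424 = 2544
  C=C: 1 × 622 = 622
  H-H: 1 × 451 = 451
  Σ(formed) = 3953 kJ
ΔH = Σ(broken) − Σ(formed) = 4064 − 3953 = +111 kJ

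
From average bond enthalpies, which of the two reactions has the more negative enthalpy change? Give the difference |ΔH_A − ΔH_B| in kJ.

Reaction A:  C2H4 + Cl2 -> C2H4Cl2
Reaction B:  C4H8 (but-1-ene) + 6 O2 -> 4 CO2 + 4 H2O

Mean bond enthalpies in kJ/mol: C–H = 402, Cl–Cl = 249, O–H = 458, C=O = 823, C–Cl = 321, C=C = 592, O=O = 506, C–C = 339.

Reaction A:
  Bonds broken (reactants):
    C–H: 4 × 402 = 1608
    C=C: 1 × 592 = 592
    Cl–Cl: 1 × 249 = 249
    Σ(broken) = 2449 kJ
  Bonds formed (products):
    C–C: 1 × 339 = 339
    C–Cl: 2 × 321 = 642
    C–H: 4 × 402 = 1608
    Σ(formed) = 2589 kJ
  ΔH_A = 2449 − 2589 = −140 kJ
Reaction B:
  Bonds broken (reactants):
    C–C: 2 × 339 = 678
    C–H: 8 × 402 = 3216
    C=C: 1 × 592 = 592
    O=O: 6 × 506 = 3036
    Σ(broken) = 7522 kJ
  Bonds formed (products):
    C=O: 8 × 823 = 6584
    O–H: 8 × 458 = 3664
    Σ(formed) = 10248 kJ
  ΔH_B = 7522 − 10248 = −2726 kJ
ΔH_A − ΔH_B = +2586 kJ, so reaction B has the more negative ΔH; |ΔH_A − ΔH_B| = 2586 kJ.

Reaction B, by 2586 kJ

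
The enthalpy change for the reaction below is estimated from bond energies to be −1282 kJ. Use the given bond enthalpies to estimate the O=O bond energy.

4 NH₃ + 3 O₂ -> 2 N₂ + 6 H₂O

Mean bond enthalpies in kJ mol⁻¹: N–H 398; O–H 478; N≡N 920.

Let D be the O=O bond energy.
Σ(broken) = 12×398 + 3×D = 4776 + 3D
Σ(formed) = 2×920 + 12×478 = 7576
ΔH = Σ(broken) − Σ(formed) = (4776 + 3D) − (7576) = −2800 + 3D
Setting this equal to −1282 kJ gives 3D = 1518, so D = 506 kJ/mol.

D(O=O) ≈ 506 kJ/mol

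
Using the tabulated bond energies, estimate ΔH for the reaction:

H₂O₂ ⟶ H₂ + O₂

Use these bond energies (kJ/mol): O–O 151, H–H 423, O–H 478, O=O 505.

ΔH ≈ +179 kJ

Bonds broken (reactants):
  O–H: 2 × 478 = 956
  O–O: 1 × 151 = 151
  Σ(broken) = 1107 kJ
Bonds formed (products):
  H–H: 1 × 423 = 423
  O=O: 1 × 505 = 505
  Σ(formed) = 928 kJ
ΔH = Σ(broken) − Σ(formed) = 1107 − 928 = +179 kJ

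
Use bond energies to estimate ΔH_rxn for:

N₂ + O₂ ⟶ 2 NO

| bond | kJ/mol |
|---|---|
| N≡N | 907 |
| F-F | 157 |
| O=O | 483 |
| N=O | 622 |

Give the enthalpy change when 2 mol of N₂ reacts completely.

ΔH = +292 kJ

Bonds broken (reactants):
  N≡N: 1 × 907 = 907
  O=O: 1 × 483 = 483
  Σ(broken) = 1390 kJ
Bonds formed (products):
  N=O: 2 × 622 = 1244
  Σ(formed) = 1244 kJ
ΔH = Σ(broken) − Σ(formed) = 1390 − 1244 = +146 kJ
For 2× the reaction as written: 2 × (+146) = +292 kJ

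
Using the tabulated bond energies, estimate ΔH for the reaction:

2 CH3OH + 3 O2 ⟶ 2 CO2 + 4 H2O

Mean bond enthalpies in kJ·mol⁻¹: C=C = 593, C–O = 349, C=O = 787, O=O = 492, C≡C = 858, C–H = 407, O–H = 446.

ΔH ≈ −1208 kJ

Bonds broken (reactants):
  C–H: 6 × 407 = 2442
  C–O: 2 × 349 = 698
  O–H: 2 × 446 = 892
  O=O: 3 × 492 = 1476
  Σ(broken) = 5508 kJ
Bonds formed (products):
  C=O: 4 × 787 = 3148
  O–H: 8 × 446 = 3568
  Σ(formed) = 6716 kJ
ΔH = Σ(broken) − Σ(formed) = 5508 − 6716 = −1208 kJ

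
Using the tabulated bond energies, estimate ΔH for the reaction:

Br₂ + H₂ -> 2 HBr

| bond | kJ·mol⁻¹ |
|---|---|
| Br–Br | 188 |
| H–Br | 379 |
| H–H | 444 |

Bonds broken (reactants):
  Br–Br: 1 × 188 = 188
  H–H: 1 × 444 = 444
  Σ(broken) = 632 kJ
Bonds formed (products):
  H–Br: 2 × 379 = 758
  Σ(formed) = 758 kJ
ΔH = Σ(broken) − Σ(formed) = 632 − 758 = −126 kJ

ΔH ≈ −126 kJ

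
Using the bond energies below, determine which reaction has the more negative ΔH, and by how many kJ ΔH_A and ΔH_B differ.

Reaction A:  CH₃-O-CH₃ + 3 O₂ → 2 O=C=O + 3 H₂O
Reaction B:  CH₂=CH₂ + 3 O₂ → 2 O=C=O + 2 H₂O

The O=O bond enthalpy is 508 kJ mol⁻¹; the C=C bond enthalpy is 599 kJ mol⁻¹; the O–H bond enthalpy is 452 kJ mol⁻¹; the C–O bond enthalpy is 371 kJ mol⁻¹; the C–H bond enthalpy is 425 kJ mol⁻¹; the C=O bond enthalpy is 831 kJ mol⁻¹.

Reaction B, by 89 kJ

Reaction A:
  Bonds broken (reactants):
    C–H: 6 × 425 = 2550
    C–O: 2 × 371 = 742
    O=O: 3 × 508 = 1524
    Σ(broken) = 4816 kJ
  Bonds formed (products):
    C=O: 4 × 831 = 3324
    O–H: 6 × 452 = 2712
    Σ(formed) = 6036 kJ
  ΔH_A = 4816 − 6036 = −1220 kJ
Reaction B:
  Bonds broken (reactants):
    C–H: 4 × 425 = 1700
    C=C: 1 × 599 = 599
    O=O: 3 × 508 = 1524
    Σ(broken) = 3823 kJ
  Bonds formed (products):
    C=O: 4 × 831 = 3324
    O–H: 4 × 452 = 1808
    Σ(formed) = 5132 kJ
  ΔH_B = 3823 − 5132 = −1309 kJ
ΔH_A − ΔH_B = +89 kJ, so reaction B has the more negative ΔH; |ΔH_A − ΔH_B| = 89 kJ.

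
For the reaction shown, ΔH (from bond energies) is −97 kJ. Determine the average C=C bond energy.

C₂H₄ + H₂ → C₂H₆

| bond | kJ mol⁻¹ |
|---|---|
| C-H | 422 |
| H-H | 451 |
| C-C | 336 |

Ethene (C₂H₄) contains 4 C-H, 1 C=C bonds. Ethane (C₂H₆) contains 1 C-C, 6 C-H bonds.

D(C=C) ≈ 632 kJ/mol

Let D be the C=C bond energy.
Σ(broken) = 4×422 + 1×D + 1×451 = 2139 + D
Σ(formed) = 1×336 + 6×422 = 2868
ΔH = Σ(broken) − Σ(formed) = (2139 + D) − (2868) = −729 + D
Setting this equal to −97 kJ gives D = 632 kJ/mol.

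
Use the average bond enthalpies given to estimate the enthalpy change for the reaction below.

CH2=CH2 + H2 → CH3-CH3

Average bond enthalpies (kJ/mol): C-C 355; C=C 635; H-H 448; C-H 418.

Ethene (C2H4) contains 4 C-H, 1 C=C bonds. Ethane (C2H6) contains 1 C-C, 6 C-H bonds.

Bonds broken (reactants):
  C-H: 4 × 418 = 1672
  C=C: 1 × 635 = 635
  H-H: 1 × 448 = 448
  Σ(broken) = 2755 kJ
Bonds formed (products):
  C-C: 1 × 355 = 355
  C-H: 6 × 418 = 2508
  Σ(formed) = 2863 kJ
ΔH = Σ(broken) − Σ(formed) = 2755 − 2863 = −108 kJ

ΔH ≈ −108 kJ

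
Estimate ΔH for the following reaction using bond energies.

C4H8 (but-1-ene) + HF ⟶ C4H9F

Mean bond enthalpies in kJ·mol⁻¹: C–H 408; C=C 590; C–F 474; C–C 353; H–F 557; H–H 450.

Bonds broken (reactants):
  C–C: 2 × 353 = 706
  C–H: 8 × 408 = 3264
  C=C: 1 × 590 = 590
  H–F: 1 × 557 = 557
  Σ(broken) = 5117 kJ
Bonds formed (products):
  C–C: 3 × 353 = 1059
  C–F: 1 × 474 = 474
  C–H: 9 × 408 = 3672
  Σ(formed) = 5205 kJ
ΔH = Σ(broken) − Σ(formed) = 5117 − 5205 = −88 kJ

ΔH ≈ −88 kJ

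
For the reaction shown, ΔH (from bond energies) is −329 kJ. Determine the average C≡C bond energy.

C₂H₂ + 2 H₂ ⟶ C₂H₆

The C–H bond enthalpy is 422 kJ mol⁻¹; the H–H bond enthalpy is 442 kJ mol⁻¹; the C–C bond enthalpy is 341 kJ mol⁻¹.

D(C≡C) ≈ 816 kJ/mol

Let D be the C≡C bond energy.
Σ(broken) = 1×D + 2×422 + 2×442 = 1728 + D
Σ(formed) = 1×341 + 6×422 = 2873
ΔH = Σ(broken) − Σ(formed) = (1728 + D) − (2873) = −1145 + D
Setting this equal to −329 kJ gives D = 816 kJ/mol.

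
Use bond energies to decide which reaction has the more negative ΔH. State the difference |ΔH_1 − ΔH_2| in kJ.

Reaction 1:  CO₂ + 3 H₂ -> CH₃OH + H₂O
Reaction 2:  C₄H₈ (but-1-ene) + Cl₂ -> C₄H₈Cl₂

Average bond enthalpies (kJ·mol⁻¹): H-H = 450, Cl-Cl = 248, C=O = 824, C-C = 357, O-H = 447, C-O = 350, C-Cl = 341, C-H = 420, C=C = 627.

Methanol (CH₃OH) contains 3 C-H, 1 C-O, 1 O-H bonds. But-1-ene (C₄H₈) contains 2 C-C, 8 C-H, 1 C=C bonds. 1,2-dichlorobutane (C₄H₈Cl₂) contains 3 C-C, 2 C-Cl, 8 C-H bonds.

Reaction 2, by 211 kJ

Reaction 1:
  Bonds broken (reactants):
    C=O: 2 × 824 = 1648
    H-H: 3 × 450 = 1350
    Σ(broken) = 2998 kJ
  Bonds formed (products):
    C-H: 3 × 420 = 1260
    C-O: 1 × 350 = 350
    O-H: 3 × 447 = 1341
    Σ(formed) = 2951 kJ
  ΔH_1 = 2998 − 2951 = +47 kJ
Reaction 2:
  Bonds broken (reactants):
    C-C: 2 × 357 = 714
    C-H: 8 × 420 = 3360
    C=C: 1 × 627 = 627
    Cl-Cl: 1 × 248 = 248
    Σ(broken) = 4949 kJ
  Bonds formed (products):
    C-C: 3 × 357 = 1071
    C-Cl: 2 × 341 = 682
    C-H: 8 × 420 = 3360
    Σ(formed) = 5113 kJ
  ΔH_2 = 4949 − 5113 = −164 kJ
ΔH_1 − ΔH_2 = +211 kJ, so reaction 2 has the more negative ΔH; |ΔH_1 − ΔH_2| = 211 kJ.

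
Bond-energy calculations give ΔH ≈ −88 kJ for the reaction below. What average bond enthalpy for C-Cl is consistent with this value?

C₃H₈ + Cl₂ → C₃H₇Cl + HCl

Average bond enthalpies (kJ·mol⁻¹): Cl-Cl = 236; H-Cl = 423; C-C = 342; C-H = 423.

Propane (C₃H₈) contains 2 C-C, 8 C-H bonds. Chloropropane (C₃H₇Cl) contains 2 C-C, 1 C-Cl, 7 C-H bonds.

D(C-Cl) ≈ 324 kJ/mol

Let D be the C-Cl bond energy.
Σ(broken) = 2×342 + 8×423 + 1×236 = 4304
Σ(formed) = 2×342 + 1×D + 7×423 + 1×423 = 4068 + D
ΔH = Σ(broken) − Σ(formed) = (4304) − (4068 + D) = +236 − D
Setting this equal to −88 kJ gives D = 324 kJ/mol.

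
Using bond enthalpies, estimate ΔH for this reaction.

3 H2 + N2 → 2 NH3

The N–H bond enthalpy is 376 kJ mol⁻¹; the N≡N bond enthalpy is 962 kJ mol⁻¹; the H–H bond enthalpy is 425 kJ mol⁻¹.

Bonds broken (reactants):
  H–H: 3 × 425 = 1275
  N≡N: 1 × 962 = 962
  Σ(broken) = 2237 kJ
Bonds formed (products):
  N–H: 6 × 376 = 2256
  Σ(formed) = 2256 kJ
ΔH = Σ(broken) − Σ(formed) = 2237 − 2256 = −19 kJ

ΔH ≈ −19 kJ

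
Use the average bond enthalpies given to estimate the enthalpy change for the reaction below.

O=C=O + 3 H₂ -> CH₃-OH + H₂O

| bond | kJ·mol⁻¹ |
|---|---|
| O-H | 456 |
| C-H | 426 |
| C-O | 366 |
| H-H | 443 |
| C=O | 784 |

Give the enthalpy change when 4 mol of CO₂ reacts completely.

Bonds broken (reactants):
  C=O: 2 × 784 = 1568
  H-H: 3 × 443 = 1329
  Σ(broken) = 2897 kJ
Bonds formed (products):
  C-H: 3 × 426 = 1278
  C-O: 1 × 366 = 366
  O-H: 3 × 456 = 1368
  Σ(formed) = 3012 kJ
ΔH = Σ(broken) − Σ(formed) = 2897 − 3012 = −115 kJ
For 4× the reaction as written: 4 × (−115) = −460 kJ

ΔH = −460 kJ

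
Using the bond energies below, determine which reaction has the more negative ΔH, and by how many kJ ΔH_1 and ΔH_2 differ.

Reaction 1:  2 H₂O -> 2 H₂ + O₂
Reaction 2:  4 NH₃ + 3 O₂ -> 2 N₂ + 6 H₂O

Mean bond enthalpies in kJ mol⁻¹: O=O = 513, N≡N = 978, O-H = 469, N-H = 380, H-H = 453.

Reaction 2, by 1942 kJ

Reaction 1:
  Bonds broken (reactants):
    O-H: 4 × 469 = 1876
    Σ(broken) = 1876 kJ
  Bonds formed (products):
    H-H: 2 × 453 = 906
    O=O: 1 × 513 = 513
    Σ(formed) = 1419 kJ
  ΔH_1 = 1876 − 1419 = +457 kJ
Reaction 2:
  Bonds broken (reactants):
    N-H: 12 × 380 = 4560
    O=O: 3 × 513 = 1539
    Σ(broken) = 6099 kJ
  Bonds formed (products):
    N≡N: 2 × 978 = 1956
    O-H: 12 × 469 = 5628
    Σ(formed) = 7584 kJ
  ΔH_2 = 6099 − 7584 = −1485 kJ
ΔH_1 − ΔH_2 = +1942 kJ, so reaction 2 has the more negative ΔH; |ΔH_1 − ΔH_2| = 1942 kJ.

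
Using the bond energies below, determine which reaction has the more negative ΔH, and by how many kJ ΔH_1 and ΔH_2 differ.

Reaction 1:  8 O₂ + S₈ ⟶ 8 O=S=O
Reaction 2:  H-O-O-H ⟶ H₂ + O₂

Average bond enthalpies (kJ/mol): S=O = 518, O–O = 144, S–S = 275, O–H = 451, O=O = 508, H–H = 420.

Reaction 1:
  Bonds broken (reactants):
    O=O: 8 × 508 = 4064
    S–S: 8 × 275 = 2200
    Σ(broken) = 6264 kJ
  Bonds formed (products):
    S=O: 16 × 518 = 8288
    Σ(formed) = 8288 kJ
  ΔH_1 = 6264 − 8288 = −2024 kJ
Reaction 2:
  Bonds broken (reactants):
    O–H: 2 × 451 = 902
    O–O: 1 × 144 = 144
    Σ(broken) = 1046 kJ
  Bonds formed (products):
    H–H: 1 × 420 = 420
    O=O: 1 × 508 = 508
    Σ(formed) = 928 kJ
  ΔH_2 = 1046 − 928 = +118 kJ
ΔH_1 − ΔH_2 = −2142 kJ, so reaction 1 has the more negative ΔH; |ΔH_1 − ΔH_2| = 2142 kJ.

Reaction 1, by 2142 kJ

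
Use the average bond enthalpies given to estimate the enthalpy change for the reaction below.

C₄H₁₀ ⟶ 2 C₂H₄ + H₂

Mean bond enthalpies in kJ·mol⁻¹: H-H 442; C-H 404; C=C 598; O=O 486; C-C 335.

ΔH ≈ +175 kJ

Bonds broken (reactants):
  C-C: 3 × 335 = 1005
  C-H: 10 × 404 = 4040
  Σ(broken) = 5045 kJ
Bonds formed (products):
  C-H: 8 × 404 = 3232
  C=C: 2 × 598 = 1196
  H-H: 1 × 442 = 442
  Σ(formed) = 4870 kJ
ΔH = Σ(broken) − Σ(formed) = 5045 − 4870 = +175 kJ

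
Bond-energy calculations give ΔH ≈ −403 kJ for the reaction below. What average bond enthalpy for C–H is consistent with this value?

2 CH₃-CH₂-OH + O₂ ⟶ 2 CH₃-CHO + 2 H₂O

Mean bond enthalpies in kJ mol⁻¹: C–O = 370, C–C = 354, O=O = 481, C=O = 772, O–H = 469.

D(C–H) ≈ 429 kJ/mol

Let D be the C–H bond energy.
Σ(broken) = 2×354 + 10×D + 2×370 + 2×469 + 1×481 = 2867 + 10D
Σ(formed) = 2×354 + 8×D + 2×772 + 4×469 = 4128 + 8D
ΔH = Σ(broken) − Σ(formed) = (2867 + 10D) − (4128 + 8D) = −1261 + 2D
Setting this equal to −403 kJ gives 2D = 858, so D = 429 kJ/mol.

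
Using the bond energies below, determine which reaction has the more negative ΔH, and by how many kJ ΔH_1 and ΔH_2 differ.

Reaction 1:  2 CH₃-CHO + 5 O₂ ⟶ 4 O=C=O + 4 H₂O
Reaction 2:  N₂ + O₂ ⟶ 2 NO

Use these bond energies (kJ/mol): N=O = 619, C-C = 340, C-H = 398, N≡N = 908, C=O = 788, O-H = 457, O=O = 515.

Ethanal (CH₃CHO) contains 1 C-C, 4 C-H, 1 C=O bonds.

Reaction 1:
  Bonds broken (reactants):
    C-C: 2 × 340 = 680
    C-H: 8 × 398 = 3184
    C=O: 2 × 788 = 1576
    O=O: 5 × 515 = 2575
    Σ(broken) = 8015 kJ
  Bonds formed (products):
    C=O: 8 × 788 = 6304
    O-H: 8 × 457 = 3656
    Σ(formed) = 9960 kJ
  ΔH_1 = 8015 − 9960 = −1945 kJ
Reaction 2:
  Bonds broken (reactants):
    N≡N: 1 × 908 = 908
    O=O: 1 × 515 = 515
    Σ(broken) = 1423 kJ
  Bonds formed (products):
    N=O: 2 × 619 = 1238
    Σ(formed) = 1238 kJ
  ΔH_2 = 1423 − 1238 = +185 kJ
ΔH_1 − ΔH_2 = −2130 kJ, so reaction 1 has the more negative ΔH; |ΔH_1 − ΔH_2| = 2130 kJ.

Reaction 1, by 2130 kJ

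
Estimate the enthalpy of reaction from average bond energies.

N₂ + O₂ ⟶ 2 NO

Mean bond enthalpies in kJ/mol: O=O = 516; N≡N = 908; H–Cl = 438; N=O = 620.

Bonds broken (reactants):
  N≡N: 1 × 908 = 908
  O=O: 1 × 516 = 516
  Σ(broken) = 1424 kJ
Bonds formed (products):
  N=O: 2 × 620 = 1240
  Σ(formed) = 1240 kJ
ΔH = Σ(broken) − Σ(formed) = 1424 − 1240 = +184 kJ

ΔH ≈ +184 kJ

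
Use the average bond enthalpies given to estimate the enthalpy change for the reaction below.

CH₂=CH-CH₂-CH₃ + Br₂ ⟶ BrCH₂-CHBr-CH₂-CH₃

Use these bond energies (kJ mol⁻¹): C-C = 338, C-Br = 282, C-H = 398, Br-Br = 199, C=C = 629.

Bonds broken (reactants):
  Br-Br: 1 × 199 = 199
  C-C: 2 × 338 = 676
  C-H: 8 × 398 = 3184
  C=C: 1 × 629 = 629
  Σ(broken) = 4688 kJ
Bonds formed (products):
  C-Br: 2 × 282 = 564
  C-C: 3 × 338 = 1014
  C-H: 8 × 398 = 3184
  Σ(formed) = 4762 kJ
ΔH = Σ(broken) − Σ(formed) = 4688 − 4762 = −74 kJ

ΔH ≈ −74 kJ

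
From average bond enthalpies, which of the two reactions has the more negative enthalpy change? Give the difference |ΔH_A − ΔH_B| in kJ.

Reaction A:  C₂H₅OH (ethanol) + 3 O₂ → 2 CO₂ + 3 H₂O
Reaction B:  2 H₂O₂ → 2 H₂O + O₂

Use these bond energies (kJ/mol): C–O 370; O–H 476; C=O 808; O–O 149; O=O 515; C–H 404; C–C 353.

Reaction A:
  Bonds broken (reactants):
    C–C: 1 × 353 = 353
    C–H: 5 × 404 = 2020
    C–O: 1 × 370 = 370
    O–H: 1 × 476 = 476
    O=O: 3 × 515 = 1545
    Σ(broken) = 4764 kJ
  Bonds formed (products):
    C=O: 4 × 808 = 3232
    O–H: 6 × 476 = 2856
    Σ(formed) = 6088 kJ
  ΔH_A = 4764 − 6088 = −1324 kJ
Reaction B:
  Bonds broken (reactants):
    O–H: 4 × 476 = 1904
    O–O: 2 × 149 = 298
    Σ(broken) = 2202 kJ
  Bonds formed (products):
    O–H: 4 × 476 = 1904
    O=O: 1 × 515 = 515
    Σ(formed) = 2419 kJ
  ΔH_B = 2202 − 2419 = −217 kJ
ΔH_A − ΔH_B = −1107 kJ, so reaction A has the more negative ΔH; |ΔH_A − ΔH_B| = 1107 kJ.

Reaction A, by 1107 kJ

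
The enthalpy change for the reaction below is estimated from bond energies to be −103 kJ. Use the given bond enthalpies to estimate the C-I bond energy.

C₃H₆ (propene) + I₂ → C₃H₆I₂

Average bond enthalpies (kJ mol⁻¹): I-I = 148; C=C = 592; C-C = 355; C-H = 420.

D(C-I) ≈ 244 kJ/mol

Let D be the C-I bond energy.
Σ(broken) = 1×355 + 6×420 + 1×592 + 1×148 = 3615
Σ(formed) = 2×355 + 6×420 + 2×D = 3230 + 2D
ΔH = Σ(broken) − Σ(formed) = (3615) − (3230 + 2D) = +385 − 2D
Setting this equal to −103 kJ gives 2D = 488, so D = 244 kJ/mol.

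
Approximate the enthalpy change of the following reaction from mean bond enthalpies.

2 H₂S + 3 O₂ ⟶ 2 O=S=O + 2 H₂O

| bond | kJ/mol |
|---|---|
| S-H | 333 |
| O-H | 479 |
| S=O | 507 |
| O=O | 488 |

Bonds broken (reactants):
  O=O: 3 × 488 = 1464
  S-H: 4 × 333 = 1332
  Σ(broken) = 2796 kJ
Bonds formed (products):
  O-H: 4 × 479 = 1916
  S=O: 4 × 507 = 2028
  Σ(formed) = 3944 kJ
ΔH = Σ(broken) − Σ(formed) = 2796 − 3944 = −1148 kJ

ΔH ≈ −1148 kJ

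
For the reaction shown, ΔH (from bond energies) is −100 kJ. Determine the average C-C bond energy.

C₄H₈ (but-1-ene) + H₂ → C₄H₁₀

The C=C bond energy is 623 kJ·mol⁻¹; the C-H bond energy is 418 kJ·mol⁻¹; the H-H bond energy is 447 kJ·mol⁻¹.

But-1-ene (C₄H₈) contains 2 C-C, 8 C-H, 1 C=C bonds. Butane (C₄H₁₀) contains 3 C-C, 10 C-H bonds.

Let D be the C-C bond energy.
Σ(broken) = 2×D + 8×418 + 1×623 + 1×447 = 4414 + 2D
Σ(formed) = 3×D + 10×418 = 4180 + 3D
ΔH = Σ(broken) − Σ(formed) = (4414 + 2D) − (4180 + 3D) = +234 − D
Setting this equal to −100 kJ gives D = 334 kJ/mol.

D(C-C) ≈ 334 kJ/mol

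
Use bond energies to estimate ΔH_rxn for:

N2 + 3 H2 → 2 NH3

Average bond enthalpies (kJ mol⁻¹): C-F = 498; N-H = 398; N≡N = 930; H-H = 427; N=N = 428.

ΔH ≈ −177 kJ

Bonds broken (reactants):
  H-H: 3 × 427 = 1281
  N≡N: 1 × 930 = 930
  Σ(broken) = 2211 kJ
Bonds formed (products):
  N-H: 6 × 398 = 2388
  Σ(formed) = 2388 kJ
ΔH = Σ(broken) − Σ(formed) = 2211 − 2388 = −177 kJ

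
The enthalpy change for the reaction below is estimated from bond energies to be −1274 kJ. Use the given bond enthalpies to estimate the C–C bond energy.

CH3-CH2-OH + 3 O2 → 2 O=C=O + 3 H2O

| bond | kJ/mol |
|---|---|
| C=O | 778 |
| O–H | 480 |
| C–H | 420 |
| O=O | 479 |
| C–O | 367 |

Let D be the C–C bond energy.
Σ(broken) = 1×D + 5×420 + 1×367 + 1×480 + 3×479 = 4384 + D
Σ(formed) = 4×778 + 6×480 = 5992
ΔH = Σ(broken) − Σ(formed) = (4384 + D) − (5992) = −1608 + D
Setting this equal to −1274 kJ gives D = 334 kJ/mol.

D(C–C) ≈ 334 kJ/mol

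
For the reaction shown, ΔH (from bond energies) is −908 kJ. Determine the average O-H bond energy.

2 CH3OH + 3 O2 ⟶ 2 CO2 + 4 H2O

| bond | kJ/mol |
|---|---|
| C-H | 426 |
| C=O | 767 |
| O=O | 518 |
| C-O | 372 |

D(O-H) ≈ 449 kJ/mol

Let D be the O-H bond energy.
Σ(broken) = 6×426 + 2×372 + 2×D + 3×518 = 4854 + 2D
Σ(formed) = 4×767 + 8×D = 3068 + 8D
ΔH = Σ(broken) − Σ(formed) = (4854 + 2D) − (3068 + 8D) = +1786 − 6D
Setting this equal to −908 kJ gives 6D = 2694, so D = 449 kJ/mol.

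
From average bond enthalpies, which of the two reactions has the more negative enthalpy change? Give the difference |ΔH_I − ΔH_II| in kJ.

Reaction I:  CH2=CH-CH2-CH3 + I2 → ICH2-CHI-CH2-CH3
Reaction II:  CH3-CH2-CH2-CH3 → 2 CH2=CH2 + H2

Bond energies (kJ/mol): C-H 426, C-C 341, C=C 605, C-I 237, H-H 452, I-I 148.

Reaction I, by 275 kJ

Reaction I:
  Bonds broken (reactants):
    C-C: 2 × 341 = 682
    C-H: 8 × 426 = 3408
    C=C: 1 × 605 = 605
    I-I: 1 × 148 = 148
    Σ(broken) = 4843 kJ
  Bonds formed (products):
    C-C: 3 × 341 = 1023
    C-H: 8 × 426 = 3408
    C-I: 2 × 237 = 474
    Σ(formed) = 4905 kJ
  ΔH_I = 4843 − 4905 = −62 kJ
Reaction II:
  Bonds broken (reactants):
    C-C: 3 × 341 = 1023
    C-H: 10 × 426 = 4260
    Σ(broken) = 5283 kJ
  Bonds formed (products):
    C-H: 8 × 426 = 3408
    C=C: 2 × 605 = 1210
    H-H: 1 × 452 = 452
    Σ(formed) = 5070 kJ
  ΔH_II = 5283 − 5070 = +213 kJ
ΔH_I − ΔH_II = −275 kJ, so reaction I has the more negative ΔH; |ΔH_I − ΔH_II| = 275 kJ.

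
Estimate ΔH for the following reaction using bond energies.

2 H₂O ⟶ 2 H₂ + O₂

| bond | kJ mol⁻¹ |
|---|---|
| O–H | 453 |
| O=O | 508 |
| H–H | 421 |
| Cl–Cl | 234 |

ΔH ≈ +462 kJ

Bonds broken (reactants):
  O–H: 4 × 453 = 1812
  Σ(broken) = 1812 kJ
Bonds formed (products):
  H–H: 2 × 421 = 842
  O=O: 1 × 508 = 508
  Σ(formed) = 1350 kJ
ΔH = Σ(broken) − Σ(formed) = 1812 − 1350 = +462 kJ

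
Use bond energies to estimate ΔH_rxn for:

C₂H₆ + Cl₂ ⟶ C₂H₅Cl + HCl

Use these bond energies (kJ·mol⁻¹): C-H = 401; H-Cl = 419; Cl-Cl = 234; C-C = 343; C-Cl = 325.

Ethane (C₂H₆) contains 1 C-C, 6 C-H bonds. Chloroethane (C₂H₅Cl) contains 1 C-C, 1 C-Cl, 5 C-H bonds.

ΔH ≈ −109 kJ

Bonds broken (reactants):
  C-C: 1 × 343 = 343
  C-H: 6 × 401 = 2406
  Cl-Cl: 1 × 234 = 234
  Σ(broken) = 2983 kJ
Bonds formed (products):
  C-C: 1 × 343 = 343
  C-Cl: 1 × 325 = 325
  C-H: 5 × 401 = 2005
  H-Cl: 1 × 419 = 419
  Σ(formed) = 3092 kJ
ΔH = Σ(broken) − Σ(formed) = 2983 − 3092 = −109 kJ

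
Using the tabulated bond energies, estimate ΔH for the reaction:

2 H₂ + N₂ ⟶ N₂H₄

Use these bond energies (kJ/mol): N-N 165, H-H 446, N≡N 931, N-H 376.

Bonds broken (reactants):
  H-H: 2 × 446 = 892
  N≡N: 1 × 931 = 931
  Σ(broken) = 1823 kJ
Bonds formed (products):
  N-H: 4 × 376 = 1504
  N-N: 1 × 165 = 165
  Σ(formed) = 1669 kJ
ΔH = Σ(broken) − Σ(formed) = 1823 − 1669 = +154 kJ

ΔH ≈ +154 kJ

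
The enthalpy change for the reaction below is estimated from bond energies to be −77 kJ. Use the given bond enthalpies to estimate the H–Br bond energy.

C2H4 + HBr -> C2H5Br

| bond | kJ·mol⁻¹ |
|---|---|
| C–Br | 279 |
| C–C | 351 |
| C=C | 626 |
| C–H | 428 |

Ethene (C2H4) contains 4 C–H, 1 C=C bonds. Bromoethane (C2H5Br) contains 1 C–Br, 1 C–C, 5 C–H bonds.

Let D be the H–Br bond energy.
Σ(broken) = 4×428 + 1×626 + 1×D = 2338 + D
Σ(formed) = 1×279 + 1×351 + 5×428 = 2770
ΔH = Σ(broken) − Σ(formed) = (2338 + D) − (2770) = −432 + D
Setting this equal to −77 kJ gives D = 355 kJ/mol.

D(H–Br) ≈ 355 kJ/mol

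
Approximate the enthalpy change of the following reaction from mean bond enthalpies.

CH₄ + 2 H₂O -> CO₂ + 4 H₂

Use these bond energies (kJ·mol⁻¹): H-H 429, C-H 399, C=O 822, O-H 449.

ΔH ≈ +32 kJ

Bonds broken (reactants):
  C-H: 4 × 399 = 1596
  O-H: 4 × 449 = 1796
  Σ(broken) = 3392 kJ
Bonds formed (products):
  C=O: 2 × 822 = 1644
  H-H: 4 × 429 = 1716
  Σ(formed) = 3360 kJ
ΔH = Σ(broken) − Σ(formed) = 3392 − 3360 = +32 kJ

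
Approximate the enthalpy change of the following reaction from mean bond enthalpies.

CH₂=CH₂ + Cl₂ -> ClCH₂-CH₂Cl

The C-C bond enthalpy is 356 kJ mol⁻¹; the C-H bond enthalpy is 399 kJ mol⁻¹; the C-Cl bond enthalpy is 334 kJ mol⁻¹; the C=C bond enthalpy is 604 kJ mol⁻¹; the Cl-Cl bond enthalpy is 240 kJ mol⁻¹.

ΔH ≈ −180 kJ

Bonds broken (reactants):
  C-H: 4 × 399 = 1596
  C=C: 1 × 604 = 604
  Cl-Cl: 1 × 240 = 240
  Σ(broken) = 2440 kJ
Bonds formed (products):
  C-C: 1 × 356 = 356
  C-Cl: 2 × 334 = 668
  C-H: 4 × 399 = 1596
  Σ(formed) = 2620 kJ
ΔH = Σ(broken) − Σ(formed) = 2440 − 2620 = −180 kJ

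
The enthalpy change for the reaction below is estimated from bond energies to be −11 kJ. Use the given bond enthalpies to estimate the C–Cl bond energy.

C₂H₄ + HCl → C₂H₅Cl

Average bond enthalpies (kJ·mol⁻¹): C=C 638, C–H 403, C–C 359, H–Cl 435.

Let D be the C–Cl bond energy.
Σ(broken) = 4×403 + 1×638 + 1×435 = 2685
Σ(formed) = 1×359 + 1×D + 5×403 = 2374 + D
ΔH = Σ(broken) − Σ(formed) = (2685) − (2374 + D) = +311 − D
Setting this equal to −11 kJ gives D = 322 kJ/mol.

D(C–Cl) ≈ 322 kJ/mol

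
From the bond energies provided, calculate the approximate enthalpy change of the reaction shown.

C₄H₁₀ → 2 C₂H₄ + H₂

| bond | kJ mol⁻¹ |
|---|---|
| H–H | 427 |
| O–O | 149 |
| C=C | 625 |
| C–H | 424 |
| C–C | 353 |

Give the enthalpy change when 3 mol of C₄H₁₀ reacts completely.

Bonds broken (reactants):
  C–C: 3 × 353 = 1059
  C–H: 10 × 424 = 4240
  Σ(broken) = 5299 kJ
Bonds formed (products):
  C–H: 8 × 424 = 3392
  C=C: 2 × 625 = 1250
  H–H: 1 × 427 = 427
  Σ(formed) = 5069 kJ
ΔH = Σ(broken) − Σ(formed) = 5299 − 5069 = +230 kJ
For 3× the reaction as written: 3 × (+230) = +690 kJ

ΔH = +690 kJ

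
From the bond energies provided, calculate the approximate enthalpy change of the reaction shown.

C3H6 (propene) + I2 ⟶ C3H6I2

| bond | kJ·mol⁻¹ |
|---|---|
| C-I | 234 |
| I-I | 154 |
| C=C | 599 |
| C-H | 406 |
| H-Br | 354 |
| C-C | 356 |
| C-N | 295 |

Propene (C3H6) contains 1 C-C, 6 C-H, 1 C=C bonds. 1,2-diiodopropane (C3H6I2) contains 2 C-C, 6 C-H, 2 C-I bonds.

Bonds broken (reactants):
  C-C: 1 × 356 = 356
  C-H: 6 × 406 = 2436
  C=C: 1 × 599 = 599
  I-I: 1 × 154 = 154
  Σ(broken) = 3545 kJ
Bonds formed (products):
  C-C: 2 × 356 = 712
  C-H: 6 × 406 = 2436
  C-I: 2 × 234 = 468
  Σ(formed) = 3616 kJ
ΔH = Σ(broken) − Σ(formed) = 3545 − 3616 = −71 kJ

ΔH ≈ −71 kJ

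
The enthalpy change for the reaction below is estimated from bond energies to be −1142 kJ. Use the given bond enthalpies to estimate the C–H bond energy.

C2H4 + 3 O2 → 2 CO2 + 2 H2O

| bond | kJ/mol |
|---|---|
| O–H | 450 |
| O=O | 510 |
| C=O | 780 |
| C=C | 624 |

Let D be the C–H bond energy.
Σ(broken) = 4×D + 1×624 + 3×510 = 2154 + 4D
Σ(formed) = 4×780 + 4×450 = 4920
ΔH = Σ(broken) − Σ(formed) = (2154 + 4D) − (4920) = −2766 + 4D
Setting this equal to −1142 kJ gives 4D = 1624, so D = 406 kJ/mol.

D(C–H) ≈ 406 kJ/mol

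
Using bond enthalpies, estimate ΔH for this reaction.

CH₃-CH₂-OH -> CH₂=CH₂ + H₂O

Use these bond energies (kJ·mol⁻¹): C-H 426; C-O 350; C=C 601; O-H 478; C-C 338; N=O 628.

ΔH ≈ +35 kJ

Bonds broken (reactants):
  C-C: 1 × 338 = 338
  C-H: 5 × 426 = 2130
  C-O: 1 × 350 = 350
  O-H: 1 × 478 = 478
  Σ(broken) = 3296 kJ
Bonds formed (products):
  C-H: 4 × 426 = 1704
  C=C: 1 × 601 = 601
  O-H: 2 × 478 = 956
  Σ(formed) = 3261 kJ
ΔH = Σ(broken) − Σ(formed) = 3296 − 3261 = +35 kJ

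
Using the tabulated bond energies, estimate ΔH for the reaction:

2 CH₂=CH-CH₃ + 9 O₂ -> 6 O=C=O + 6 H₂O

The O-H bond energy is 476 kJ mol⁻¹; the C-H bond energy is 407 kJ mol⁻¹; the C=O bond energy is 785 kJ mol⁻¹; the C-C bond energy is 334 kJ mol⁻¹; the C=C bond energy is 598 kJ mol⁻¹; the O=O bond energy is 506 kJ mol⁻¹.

ΔH ≈ −3830 kJ

Bonds broken (reactants):
  C-C: 2 × 334 = 668
  C-H: 12 × 407 = 4884
  C=C: 2 × 598 = 1196
  O=O: 9 × 506 = 4554
  Σ(broken) = 11302 kJ
Bonds formed (products):
  C=O: 12 × 785 = 9420
  O-H: 12 × 476 = 5712
  Σ(formed) = 15132 kJ
ΔH = Σ(broken) − Σ(formed) = 11302 − 15132 = −3830 kJ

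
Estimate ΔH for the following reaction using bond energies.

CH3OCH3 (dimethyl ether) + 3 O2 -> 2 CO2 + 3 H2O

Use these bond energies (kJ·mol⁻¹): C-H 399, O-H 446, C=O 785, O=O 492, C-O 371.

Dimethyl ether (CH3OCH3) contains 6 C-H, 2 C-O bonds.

Bonds broken (reactants):
  C-H: 6 × 399 = 2394
  C-O: 2 × 371 = 742
  O=O: 3 × 492 = 1476
  Σ(broken) = 4612 kJ
Bonds formed (products):
  C=O: 4 × 785 = 3140
  O-H: 6 × 446 = 2676
  Σ(formed) = 5816 kJ
ΔH = Σ(broken) − Σ(formed) = 4612 − 5816 = −1204 kJ

ΔH ≈ −1204 kJ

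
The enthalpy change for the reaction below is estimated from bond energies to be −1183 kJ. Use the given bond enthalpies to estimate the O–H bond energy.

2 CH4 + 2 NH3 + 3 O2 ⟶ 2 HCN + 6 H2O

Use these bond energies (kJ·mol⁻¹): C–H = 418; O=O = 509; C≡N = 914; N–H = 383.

Let D be the O–H bond energy.
Σ(broken) = 8×418 + 6×383 + 3×509 = 7169
Σ(formed) = 2×914 + 2×418 + 12×D = 2664 + 12D
ΔH = Σ(broken) − Σ(formed) = (7169) − (2664 + 12D) = +4505 − 12D
Setting this equal to −1183 kJ gives 12D = 5688, so D = 474 kJ/mol.

D(O–H) ≈ 474 kJ/mol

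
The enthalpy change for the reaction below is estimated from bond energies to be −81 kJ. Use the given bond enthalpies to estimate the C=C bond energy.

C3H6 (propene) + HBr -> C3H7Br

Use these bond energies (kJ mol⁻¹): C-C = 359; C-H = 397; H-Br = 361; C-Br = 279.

D(C=C) ≈ 593 kJ/mol

Let D be the C=C bond energy.
Σ(broken) = 1×359 + 6×397 + 1×D + 1×361 = 3102 + D
Σ(formed) = 1×279 + 2×359 + 7×397 = 3776
ΔH = Σ(broken) − Σ(formed) = (3102 + D) − (3776) = −674 + D
Setting this equal to −81 kJ gives D = 593 kJ/mol.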